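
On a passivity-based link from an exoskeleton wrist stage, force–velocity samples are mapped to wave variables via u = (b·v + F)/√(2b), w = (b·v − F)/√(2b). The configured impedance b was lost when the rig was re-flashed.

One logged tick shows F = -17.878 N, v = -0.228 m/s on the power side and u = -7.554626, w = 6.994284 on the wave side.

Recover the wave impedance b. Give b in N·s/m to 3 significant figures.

b = 3.02 N·s/m

u + w = -0.560342;  u + w = √(2b)·v, so √(2b) = -0.560342/(-0.228) = 2.457640.
b = (√(2b))²/2 = 6.039996/2 = 3.019998.
(Check via u − w = 2F/√(2b): u − w = -14.548910, 2F/√(2b) = -14.548915.)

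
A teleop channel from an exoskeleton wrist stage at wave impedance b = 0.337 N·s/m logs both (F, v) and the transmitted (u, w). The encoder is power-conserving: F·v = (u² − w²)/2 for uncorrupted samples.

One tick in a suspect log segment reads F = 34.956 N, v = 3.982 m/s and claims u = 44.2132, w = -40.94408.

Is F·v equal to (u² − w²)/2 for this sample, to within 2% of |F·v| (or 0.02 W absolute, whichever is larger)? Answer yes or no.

yes

F·v = 34.956×3.982 = 139.19479 W.
(u² − w²)/2 = (1954.80705 − 1676.41769)/2 = 139.19468 W.
|Δ| = 0.00011;  2% of max(1, |F·v|) = 2.78390.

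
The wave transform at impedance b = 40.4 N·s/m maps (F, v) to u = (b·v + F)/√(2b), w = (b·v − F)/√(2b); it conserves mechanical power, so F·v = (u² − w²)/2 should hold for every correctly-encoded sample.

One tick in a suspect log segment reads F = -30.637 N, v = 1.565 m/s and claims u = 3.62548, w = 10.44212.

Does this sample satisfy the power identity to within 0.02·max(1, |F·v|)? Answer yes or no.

F·v = (-30.637)×1.565 = -47.9469 W.
(u² − w²)/2 = (13.1441 − 109.0379)/2 = -47.9469 W.
|Δ| = 0.0000;  2% of max(1, |F·v|) = 0.9589.

yes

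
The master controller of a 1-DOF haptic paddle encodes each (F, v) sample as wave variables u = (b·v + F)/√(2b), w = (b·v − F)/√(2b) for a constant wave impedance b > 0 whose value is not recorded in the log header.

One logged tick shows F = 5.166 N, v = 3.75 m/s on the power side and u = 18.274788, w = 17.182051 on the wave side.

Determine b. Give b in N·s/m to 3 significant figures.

b = 44.7 N·s/m

u + w = 35.456839;  u + w = √(2b)·v, so √(2b) = 35.456839/3.75 = 9.455157.
b = (√(2b))²/2 = 89.399995/2 = 44.699998.
(Check via u − w = 2F/√(2b): u − w = 1.092737, 2F/√(2b) = 1.092737.)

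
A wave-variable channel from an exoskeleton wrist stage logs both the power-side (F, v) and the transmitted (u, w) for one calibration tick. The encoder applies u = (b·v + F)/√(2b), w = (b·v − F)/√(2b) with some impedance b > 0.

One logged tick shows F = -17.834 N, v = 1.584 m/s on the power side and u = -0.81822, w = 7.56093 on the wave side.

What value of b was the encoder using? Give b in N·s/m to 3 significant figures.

b = 9.06 N·s/m

u + w = 6.74271;  u + w = √(2b)·v, so √(2b) = 6.74271/1.584 = 4.25676.
b = (√(2b))²/2 = 18.12002/2 = 9.06001.
(Check via u − w = 2F/√(2b): u − w = -8.37915, 2F/√(2b) = -8.37914.)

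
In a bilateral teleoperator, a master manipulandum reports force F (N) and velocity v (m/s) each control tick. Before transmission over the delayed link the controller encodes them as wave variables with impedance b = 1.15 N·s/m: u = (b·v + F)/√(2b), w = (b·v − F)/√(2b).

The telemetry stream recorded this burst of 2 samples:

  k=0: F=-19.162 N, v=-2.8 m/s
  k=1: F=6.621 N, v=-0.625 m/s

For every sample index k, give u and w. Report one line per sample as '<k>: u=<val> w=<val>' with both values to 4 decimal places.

0: u=-14.7583 w=10.5118
1: u=3.8918 w=-4.8397

k=0: b·v=1.15×(-2.8)=-3.2200; √(2b)=1.5166; u=(-3.2200+(-19.162))/1.5166=-14.7583, w=(-3.2200−(-19.162))/1.5166=10.5118
k=1: b·v=1.15×(-0.625)=-0.7188; √(2b)=1.5166; u=(-0.7188+6.621)/1.5166=3.8918, w=(-0.7188−6.621)/1.5166=-4.8397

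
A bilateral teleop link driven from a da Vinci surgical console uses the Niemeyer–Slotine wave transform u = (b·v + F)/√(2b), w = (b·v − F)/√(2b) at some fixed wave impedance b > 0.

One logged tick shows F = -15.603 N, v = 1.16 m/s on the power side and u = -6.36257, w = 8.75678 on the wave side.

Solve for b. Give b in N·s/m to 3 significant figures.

b = 2.13 N·s/m

u + w = 2.39421;  u + w = √(2b)·v, so √(2b) = 2.39421/1.16 = 2.06397.
b = (√(2b))²/2 = 4.25999/2 = 2.12999.
(Check via u − w = 2F/√(2b): u − w = -15.11935, 2F/√(2b) = -15.11938.)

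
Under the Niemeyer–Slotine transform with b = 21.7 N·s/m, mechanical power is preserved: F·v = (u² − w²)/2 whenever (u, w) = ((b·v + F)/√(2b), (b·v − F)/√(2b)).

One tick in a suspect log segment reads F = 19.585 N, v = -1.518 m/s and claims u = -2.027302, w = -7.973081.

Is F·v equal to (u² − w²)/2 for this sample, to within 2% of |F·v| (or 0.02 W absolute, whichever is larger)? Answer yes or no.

F·v = 19.585×(-1.518) = -29.730030 W.
(u² − w²)/2 = (4.109953 − 63.570021)/2 = -29.730034 W.
|Δ| = 0.000004;  2% of max(1, |F·v|) = 0.594601.

yes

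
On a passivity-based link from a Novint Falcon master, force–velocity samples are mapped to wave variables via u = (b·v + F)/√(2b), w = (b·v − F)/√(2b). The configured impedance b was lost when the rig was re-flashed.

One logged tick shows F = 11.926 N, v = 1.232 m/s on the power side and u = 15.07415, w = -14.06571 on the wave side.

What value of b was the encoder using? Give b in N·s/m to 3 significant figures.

b = 0.335 N·s/m

u + w = 1.0084;  u + w = √(2b)·v, so √(2b) = 1.0084/1.232 = 0.8185.
b = (√(2b))²/2 = 0.6700/2 = 0.3350.
(Check via u − w = 2F/√(2b): u − w = 29.1399, 2F/√(2b) = 29.1397.)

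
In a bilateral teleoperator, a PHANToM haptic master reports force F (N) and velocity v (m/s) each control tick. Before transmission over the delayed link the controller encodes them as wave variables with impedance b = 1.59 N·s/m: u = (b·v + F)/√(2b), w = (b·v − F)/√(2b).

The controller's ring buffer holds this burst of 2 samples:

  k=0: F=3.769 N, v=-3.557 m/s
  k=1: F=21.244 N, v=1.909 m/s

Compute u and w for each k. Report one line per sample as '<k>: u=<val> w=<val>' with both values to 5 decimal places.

0: u=-1.05797 w=-5.28507
1: u=13.61516 w=-10.21093

k=0: b·v=1.59×(-3.557)=-5.65563; √(2b)=1.78326; u=(-5.65563+3.769)/1.78326=-1.05797, w=(-5.65563−3.769)/1.78326=-5.28507
k=1: b·v=1.59×1.909=3.03531; √(2b)=1.78326; u=(3.03531+21.244)/1.78326=13.61516, w=(3.03531−21.244)/1.78326=-10.21093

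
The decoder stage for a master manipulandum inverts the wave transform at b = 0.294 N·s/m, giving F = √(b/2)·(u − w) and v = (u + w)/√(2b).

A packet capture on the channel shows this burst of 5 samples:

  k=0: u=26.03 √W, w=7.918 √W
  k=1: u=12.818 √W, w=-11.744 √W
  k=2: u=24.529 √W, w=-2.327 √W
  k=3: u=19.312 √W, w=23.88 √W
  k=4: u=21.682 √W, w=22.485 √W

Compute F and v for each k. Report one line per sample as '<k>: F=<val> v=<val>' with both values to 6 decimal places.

k=0: u−w=18.112000, u+w=33.948000; √(b/2)=0.383406, √(2b)=0.766812; F=0.383406×18.112=6.944246, v=33.948000/0.766812=44.271632
k=1: u−w=24.562000, u+w=1.074000; √(b/2)=0.383406, √(2b)=0.766812; F=0.383406×24.562=9.417213, v=1.074000/0.766812=1.400605
k=2: u−w=26.856000, u+w=22.202000; √(b/2)=0.383406, √(2b)=0.766812; F=0.383406×26.856=10.296746, v=22.202000/0.766812=28.953658
k=3: u−w=-4.568000, u+w=43.192000; √(b/2)=0.383406, √(2b)=0.766812; F=0.383406×(-4.568)=-1.751398, v=43.192000/0.766812=56.326745
k=4: u−w=-0.803000, u+w=44.167000; √(b/2)=0.383406, √(2b)=0.766812; F=0.383406×(-0.803)=-0.307875, v=44.167000/0.766812=57.598243

0: F=6.944246 v=44.271632
1: F=9.417213 v=1.400605
2: F=10.296746 v=28.953658
3: F=-1.751398 v=56.326745
4: F=-0.307875 v=57.598243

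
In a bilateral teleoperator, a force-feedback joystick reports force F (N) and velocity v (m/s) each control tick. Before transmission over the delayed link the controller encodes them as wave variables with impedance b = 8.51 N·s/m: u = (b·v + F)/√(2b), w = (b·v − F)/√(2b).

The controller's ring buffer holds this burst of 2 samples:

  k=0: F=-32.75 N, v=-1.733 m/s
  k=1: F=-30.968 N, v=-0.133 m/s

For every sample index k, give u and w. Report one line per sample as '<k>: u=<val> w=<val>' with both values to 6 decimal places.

k=0: b·v=8.51×(-1.733)=-14.747830; √(2b)=4.125530; u=(-14.747830+(-32.75))/4.125530=-11.513145, w=(-14.747830−(-32.75))/4.125530=4.363601
k=1: b·v=8.51×(-0.133)=-1.131830; √(2b)=4.125530; u=(-1.131830+(-30.968))/4.125530=-7.780777, w=(-1.131830−(-30.968))/4.125530=7.232081

0: u=-11.513145 w=4.363601
1: u=-7.780777 w=7.232081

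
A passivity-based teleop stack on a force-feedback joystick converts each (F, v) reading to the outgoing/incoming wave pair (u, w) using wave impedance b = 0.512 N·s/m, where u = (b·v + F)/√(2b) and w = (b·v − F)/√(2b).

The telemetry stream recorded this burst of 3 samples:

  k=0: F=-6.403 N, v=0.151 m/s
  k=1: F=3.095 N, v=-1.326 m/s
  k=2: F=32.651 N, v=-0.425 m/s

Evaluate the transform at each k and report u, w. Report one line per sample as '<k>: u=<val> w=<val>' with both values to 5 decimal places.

k=0: b·v=0.512×0.151=0.07731; √(2b)=1.01193; u=(0.07731+(-6.403))/1.01193=-6.25112, w=(0.07731−(-6.403))/1.01193=6.40392
k=1: b·v=0.512×(-1.326)=-0.67891; √(2b)=1.01193; u=(-0.67891+3.095)/1.01193=2.38761, w=(-0.67891−3.095)/1.01193=-3.72942
k=2: b·v=0.512×(-0.425)=-0.21760; √(2b)=1.01193; u=(-0.21760+32.651)/1.01193=32.05107, w=(-0.21760−32.651)/1.01193=-32.48114

0: u=-6.25112 w=6.40392
1: u=2.38761 w=-3.72942
2: u=32.05107 w=-32.48114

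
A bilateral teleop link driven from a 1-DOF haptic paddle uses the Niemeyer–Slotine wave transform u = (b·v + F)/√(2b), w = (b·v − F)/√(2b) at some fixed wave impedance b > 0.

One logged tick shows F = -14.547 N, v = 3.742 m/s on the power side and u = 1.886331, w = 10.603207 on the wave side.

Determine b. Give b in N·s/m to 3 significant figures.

u + w = 12.489538;  u + w = √(2b)·v, so √(2b) = 12.489538/3.742 = 3.337664.
b = (√(2b))²/2 = 11.140000/2 = 5.570000.
(Check via u − w = 2F/√(2b): u − w = -8.716876, 2F/√(2b) = -8.716876.)

b = 5.57 N·s/m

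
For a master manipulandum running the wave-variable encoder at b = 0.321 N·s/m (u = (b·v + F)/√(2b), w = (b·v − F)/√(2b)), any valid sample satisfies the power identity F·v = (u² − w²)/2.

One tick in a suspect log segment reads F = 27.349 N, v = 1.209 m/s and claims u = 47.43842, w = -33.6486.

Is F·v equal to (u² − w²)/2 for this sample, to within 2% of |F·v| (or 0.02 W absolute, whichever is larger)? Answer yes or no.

no

F·v = 27.349×1.209 = 33.0649 W.
(u² − w²)/2 = (2250.4037 − 1132.2283)/2 = 559.0877 W.
|Δ| = 526.0228;  2% of max(1, |F·v|) = 0.6613.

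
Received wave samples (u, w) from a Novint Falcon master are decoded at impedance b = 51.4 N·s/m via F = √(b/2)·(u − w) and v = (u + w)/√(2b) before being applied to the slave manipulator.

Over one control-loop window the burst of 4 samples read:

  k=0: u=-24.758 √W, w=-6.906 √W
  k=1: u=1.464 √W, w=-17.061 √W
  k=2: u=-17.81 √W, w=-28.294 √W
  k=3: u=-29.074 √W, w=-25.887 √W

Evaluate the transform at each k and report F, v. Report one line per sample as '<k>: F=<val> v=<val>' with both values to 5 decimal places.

0: F=-90.50101 v=-3.12298
1: F=93.91280 v=-1.53831
2: F=53.14881 v=-4.54718
3: F=-16.15655 v=-5.42073

k=0: u−w=-17.85200, u+w=-31.66400; √(b/2)=5.06952, √(2b)=10.13903; F=5.06952×(-17.852)=-90.50101, v=-31.66400/10.13903=-3.12298
k=1: u−w=18.52500, u+w=-15.59700; √(b/2)=5.06952, √(2b)=10.13903; F=5.06952×18.525=93.91280, v=-15.59700/10.13903=-1.53831
k=2: u−w=10.48400, u+w=-46.10400; √(b/2)=5.06952, √(2b)=10.13903; F=5.06952×10.484=53.14881, v=-46.10400/10.13903=-4.54718
k=3: u−w=-3.18700, u+w=-54.96100; √(b/2)=5.06952, √(2b)=10.13903; F=5.06952×(-3.187)=-16.15655, v=-54.96100/10.13903=-5.42073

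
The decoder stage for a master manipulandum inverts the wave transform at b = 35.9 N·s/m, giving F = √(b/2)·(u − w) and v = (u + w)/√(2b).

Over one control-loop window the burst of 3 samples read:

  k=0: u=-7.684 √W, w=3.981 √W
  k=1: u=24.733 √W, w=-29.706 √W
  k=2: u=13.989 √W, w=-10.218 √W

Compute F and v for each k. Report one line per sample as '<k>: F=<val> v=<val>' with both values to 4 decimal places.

k=0: u−w=-11.6650, u+w=-3.7030; √(b/2)=4.2367, √(2b)=8.4735; F=4.2367×(-11.665)=-49.4216, v=-3.7030/8.4735=-0.4370
k=1: u−w=54.4390, u+w=-4.9730; √(b/2)=4.2367, √(2b)=8.4735; F=4.2367×54.439=230.6441, v=-4.9730/8.4735=-0.5869
k=2: u−w=24.2070, u+w=3.7710; √(b/2)=4.2367, √(2b)=8.4735; F=4.2367×24.207=102.5589, v=3.7710/8.4735=0.4450

0: F=-49.4216 v=-0.4370
1: F=230.6441 v=-0.5869
2: F=102.5589 v=0.4450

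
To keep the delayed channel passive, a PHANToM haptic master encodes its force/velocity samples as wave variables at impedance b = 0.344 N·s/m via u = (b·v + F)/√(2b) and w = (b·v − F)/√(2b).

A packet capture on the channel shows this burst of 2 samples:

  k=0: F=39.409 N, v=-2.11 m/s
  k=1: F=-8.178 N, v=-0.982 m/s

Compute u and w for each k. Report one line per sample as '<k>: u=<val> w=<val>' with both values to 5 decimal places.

k=0: b·v=0.344×(-2.11)=-0.72584; √(2b)=0.82946; u=(-0.72584+39.409)/0.82946=46.63669, w=(-0.72584−39.409)/0.82946=-48.38685
k=1: b·v=0.344×(-0.982)=-0.33781; √(2b)=0.82946; u=(-0.33781+(-8.178))/0.82946=-10.26672, w=(-0.33781−(-8.178))/0.82946=9.45219

0: u=46.63669 w=-48.38685
1: u=-10.26672 w=9.45219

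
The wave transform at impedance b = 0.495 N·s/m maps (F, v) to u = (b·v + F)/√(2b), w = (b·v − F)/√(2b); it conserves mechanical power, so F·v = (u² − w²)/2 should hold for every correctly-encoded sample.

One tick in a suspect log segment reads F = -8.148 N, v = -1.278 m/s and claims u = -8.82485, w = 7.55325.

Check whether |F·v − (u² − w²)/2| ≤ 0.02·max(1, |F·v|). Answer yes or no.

F·v = (-8.148)×(-1.278) = 10.41314 W.
(u² − w²)/2 = (77.87798 − 57.05159)/2 = 10.41320 W.
|Δ| = 0.00005;  2% of max(1, |F·v|) = 0.20826.

yes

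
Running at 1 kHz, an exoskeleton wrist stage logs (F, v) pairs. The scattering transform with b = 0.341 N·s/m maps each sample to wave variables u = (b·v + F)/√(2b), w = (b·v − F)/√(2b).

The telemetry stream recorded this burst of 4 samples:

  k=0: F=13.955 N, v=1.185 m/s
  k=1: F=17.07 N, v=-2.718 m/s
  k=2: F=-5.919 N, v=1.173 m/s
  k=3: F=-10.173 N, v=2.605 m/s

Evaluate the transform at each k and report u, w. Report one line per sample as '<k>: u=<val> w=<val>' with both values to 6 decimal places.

k=0: b·v=0.341×1.185=0.404085; √(2b)=0.825833; u=(0.404085+13.955)/0.825833=17.387397, w=(0.404085−13.955)/0.825833=-16.408785
k=1: b·v=0.341×(-2.718)=-0.926838; √(2b)=0.825833; u=(-0.926838+17.07)/0.825833=19.547734, w=(-0.926838−17.07)/0.825833=-21.792348
k=2: b·v=0.341×1.173=0.399993; √(2b)=0.825833; u=(0.399993+(-5.919))/0.825833=-6.682958, w=(0.399993−(-5.919))/0.825833=7.651660
k=3: b·v=0.341×2.605=0.888305; √(2b)=0.825833; u=(0.888305+(-10.173))/0.825833=-11.242825, w=(0.888305−(-10.173))/0.825833=13.394120

0: u=17.387397 w=-16.408785
1: u=19.547734 w=-21.792348
2: u=-6.682958 w=7.651660
3: u=-11.242825 w=13.394120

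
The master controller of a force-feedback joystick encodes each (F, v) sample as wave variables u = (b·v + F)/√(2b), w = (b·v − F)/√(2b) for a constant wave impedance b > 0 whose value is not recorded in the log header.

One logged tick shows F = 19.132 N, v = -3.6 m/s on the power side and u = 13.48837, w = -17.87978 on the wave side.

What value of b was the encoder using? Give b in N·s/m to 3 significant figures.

b = 0.744 N·s/m

u + w = -4.39141;  u + w = √(2b)·v, so √(2b) = -4.39141/(-3.6) = 1.21984.
b = (√(2b))²/2 = 1.48800/2 = 0.74400.
(Check via u − w = 2F/√(2b): u − w = 31.36815, 2F/√(2b) = 31.36815.)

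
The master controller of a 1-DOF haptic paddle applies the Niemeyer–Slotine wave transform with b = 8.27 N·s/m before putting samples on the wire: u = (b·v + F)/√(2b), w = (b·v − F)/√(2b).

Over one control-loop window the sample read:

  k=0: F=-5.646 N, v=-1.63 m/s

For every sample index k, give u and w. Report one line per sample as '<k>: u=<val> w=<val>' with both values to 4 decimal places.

k=0: b·v=8.27×(-1.63)=-13.4801; √(2b)=4.0669; u=(-13.4801+(-5.646))/4.0669=-4.7028, w=(-13.4801−(-5.646))/4.0669=-1.9263

0: u=-4.7028 w=-1.9263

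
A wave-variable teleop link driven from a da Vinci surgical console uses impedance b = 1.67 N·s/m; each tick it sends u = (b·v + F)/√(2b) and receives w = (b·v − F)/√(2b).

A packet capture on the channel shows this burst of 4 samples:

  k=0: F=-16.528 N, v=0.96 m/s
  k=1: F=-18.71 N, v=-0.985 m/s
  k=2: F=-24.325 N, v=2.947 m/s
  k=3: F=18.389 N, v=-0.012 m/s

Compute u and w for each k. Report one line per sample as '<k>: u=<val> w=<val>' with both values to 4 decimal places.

0: u=-8.1665 w=9.9210
1: u=-11.1377 w=9.3376
2: u=-10.6171 w=16.0030
3: u=10.0510 w=-10.0730

k=0: b·v=1.67×0.96=1.6032; √(2b)=1.8276; u=(1.6032+(-16.528))/1.8276=-8.1665, w=(1.6032−(-16.528))/1.8276=9.9210
k=1: b·v=1.67×(-0.985)=-1.6449; √(2b)=1.8276; u=(-1.6449+(-18.71))/1.8276=-11.1377, w=(-1.6449−(-18.71))/1.8276=9.3376
k=2: b·v=1.67×2.947=4.9215; √(2b)=1.8276; u=(4.9215+(-24.325))/1.8276=-10.6171, w=(4.9215−(-24.325))/1.8276=16.0030
k=3: b·v=1.67×(-0.012)=-0.0200; √(2b)=1.8276; u=(-0.0200+18.389)/1.8276=10.0510, w=(-0.0200−18.389)/1.8276=-10.0730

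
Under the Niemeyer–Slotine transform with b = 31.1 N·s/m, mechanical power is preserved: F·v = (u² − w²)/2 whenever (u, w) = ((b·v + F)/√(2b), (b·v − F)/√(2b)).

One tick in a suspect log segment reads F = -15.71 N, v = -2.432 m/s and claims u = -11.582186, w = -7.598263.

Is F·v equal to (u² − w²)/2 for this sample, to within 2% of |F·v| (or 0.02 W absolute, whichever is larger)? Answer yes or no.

F·v = (-15.71)×(-2.432) = 38.206720 W.
(u² − w²)/2 = (134.147033 − 57.733601)/2 = 38.206716 W.
|Δ| = 0.000004;  2% of max(1, |F·v|) = 0.764134.

yes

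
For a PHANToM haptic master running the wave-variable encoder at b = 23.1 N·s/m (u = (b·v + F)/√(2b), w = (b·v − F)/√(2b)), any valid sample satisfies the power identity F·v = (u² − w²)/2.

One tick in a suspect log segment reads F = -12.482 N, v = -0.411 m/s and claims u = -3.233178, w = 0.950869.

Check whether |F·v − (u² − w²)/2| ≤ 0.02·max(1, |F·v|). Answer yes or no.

no

F·v = (-12.482)×(-0.411) = 5.130102 W.
(u² − w²)/2 = (10.453440 − 0.904152)/2 = 4.774644 W.
|Δ| = 0.355458;  2% of max(1, |F·v|) = 0.102602.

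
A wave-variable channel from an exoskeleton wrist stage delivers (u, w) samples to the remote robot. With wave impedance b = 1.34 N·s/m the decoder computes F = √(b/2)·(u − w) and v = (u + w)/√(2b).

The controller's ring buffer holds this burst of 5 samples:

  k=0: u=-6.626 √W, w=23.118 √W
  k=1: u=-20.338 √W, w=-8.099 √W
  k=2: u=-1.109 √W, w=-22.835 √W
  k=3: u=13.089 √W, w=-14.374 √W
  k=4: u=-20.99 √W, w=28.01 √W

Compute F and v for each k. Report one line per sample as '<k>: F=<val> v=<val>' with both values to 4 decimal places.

k=0: u−w=-29.7440, u+w=16.4920; √(b/2)=0.8185, √(2b)=1.6371; F=0.8185×(-29.744)=-24.3465, v=16.4920/1.6371=10.0741
k=1: u−w=-12.2390, u+w=-28.4370; √(b/2)=0.8185, √(2b)=1.6371; F=0.8185×(-12.239)=-10.0181, v=-28.4370/1.6371=-17.3707
k=2: u−w=21.7260, u+w=-23.9440; √(b/2)=0.8185, √(2b)=1.6371; F=0.8185×21.726=17.7835, v=-23.9440/1.6371=-14.6261
k=3: u−w=27.4630, u+w=-1.2850; √(b/2)=0.8185, √(2b)=1.6371; F=0.8185×27.463=22.4794, v=-1.2850/1.6371=-0.7849
k=4: u−w=-49.0000, u+w=7.0200; √(b/2)=0.8185, √(2b)=1.6371; F=0.8185×(-49.0)=-40.1082, v=7.0200/1.6371=4.2881

0: F=-24.3465 v=10.0741
1: F=-10.0181 v=-17.3707
2: F=17.7835 v=-14.6261
3: F=22.4794 v=-0.7849
4: F=-40.1082 v=4.2881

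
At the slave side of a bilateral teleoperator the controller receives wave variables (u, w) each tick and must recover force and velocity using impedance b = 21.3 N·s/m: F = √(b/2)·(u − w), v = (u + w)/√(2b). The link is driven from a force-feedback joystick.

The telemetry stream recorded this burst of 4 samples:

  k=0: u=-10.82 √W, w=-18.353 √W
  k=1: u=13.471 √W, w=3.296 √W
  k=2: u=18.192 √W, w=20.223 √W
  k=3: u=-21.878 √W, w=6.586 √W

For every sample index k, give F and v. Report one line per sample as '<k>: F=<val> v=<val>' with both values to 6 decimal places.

k=0: u−w=7.533000, u+w=-29.173000; √(b/2)=3.263434, √(2b)=6.526868; F=3.263434×7.533=24.583447, v=-29.173000/6.526868=-4.469679
k=1: u−w=10.175000, u+w=16.767000; √(b/2)=3.263434, √(2b)=6.526868; F=3.263434×10.175=33.205439, v=16.767000/6.526868=2.568920
k=2: u−w=-2.031000, u+w=38.415000; √(b/2)=3.263434, √(2b)=6.526868; F=3.263434×(-2.031)=-6.628034, v=38.415000/6.526868=5.885672
k=3: u−w=-28.464000, u+w=-15.292000; √(b/2)=3.263434, √(2b)=6.526868; F=3.263434×(-28.464)=-92.890379, v=-15.292000/6.526868=-2.342931

0: F=24.583447 v=-4.469679
1: F=33.205439 v=2.568920
2: F=-6.628034 v=5.885672
3: F=-92.890379 v=-2.342931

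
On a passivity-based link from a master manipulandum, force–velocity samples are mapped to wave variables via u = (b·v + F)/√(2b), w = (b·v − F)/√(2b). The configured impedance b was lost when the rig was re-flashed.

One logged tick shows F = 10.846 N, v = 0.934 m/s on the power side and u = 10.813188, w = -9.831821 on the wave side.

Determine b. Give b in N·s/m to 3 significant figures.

b = 0.552 N·s/m

u + w = 0.981367;  u + w = √(2b)·v, so √(2b) = 0.981367/0.934 = 1.050714.
b = (√(2b))²/2 = 1.104000/2 = 0.552000.
(Check via u − w = 2F/√(2b): u − w = 20.645009, 2F/√(2b) = 20.645006.)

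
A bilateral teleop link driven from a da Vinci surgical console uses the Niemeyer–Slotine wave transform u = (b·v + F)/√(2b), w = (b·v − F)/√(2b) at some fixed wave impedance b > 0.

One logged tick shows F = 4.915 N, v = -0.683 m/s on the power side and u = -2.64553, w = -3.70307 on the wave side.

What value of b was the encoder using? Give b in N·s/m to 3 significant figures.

u + w = -6.34860;  u + w = √(2b)·v, so √(2b) = -6.34860/(-0.683) = 9.29517.
b = (√(2b))²/2 = 86.40016/2 = 43.20008.
(Check via u − w = 2F/√(2b): u − w = 1.05754, 2F/√(2b) = 1.05754.)

b = 43.2 N·s/m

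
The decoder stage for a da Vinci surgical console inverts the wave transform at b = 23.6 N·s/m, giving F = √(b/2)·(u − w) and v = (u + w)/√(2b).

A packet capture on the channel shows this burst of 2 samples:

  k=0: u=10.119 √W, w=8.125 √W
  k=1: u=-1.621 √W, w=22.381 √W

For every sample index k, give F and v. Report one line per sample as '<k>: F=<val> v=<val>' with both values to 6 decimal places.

0: F=6.849615 v=2.655517
1: F=-82.449578 v=3.021735

k=0: u−w=1.994000, u+w=18.244000; √(b/2)=3.435113, √(2b)=6.870226; F=3.435113×1.994=6.849615, v=18.244000/6.870226=2.655517
k=1: u−w=-24.002000, u+w=20.760000; √(b/2)=3.435113, √(2b)=6.870226; F=3.435113×(-24.002)=-82.449578, v=20.760000/6.870226=3.021735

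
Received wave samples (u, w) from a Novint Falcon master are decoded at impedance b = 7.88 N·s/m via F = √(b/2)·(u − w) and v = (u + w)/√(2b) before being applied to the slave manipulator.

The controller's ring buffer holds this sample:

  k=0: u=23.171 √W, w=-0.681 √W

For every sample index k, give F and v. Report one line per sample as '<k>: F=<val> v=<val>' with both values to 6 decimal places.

0: F=47.344868 v=5.665149

k=0: u−w=23.852000, u+w=22.490000; √(b/2)=1.984943, √(2b)=3.969887; F=1.984943×23.852=47.344868, v=22.490000/3.969887=5.665149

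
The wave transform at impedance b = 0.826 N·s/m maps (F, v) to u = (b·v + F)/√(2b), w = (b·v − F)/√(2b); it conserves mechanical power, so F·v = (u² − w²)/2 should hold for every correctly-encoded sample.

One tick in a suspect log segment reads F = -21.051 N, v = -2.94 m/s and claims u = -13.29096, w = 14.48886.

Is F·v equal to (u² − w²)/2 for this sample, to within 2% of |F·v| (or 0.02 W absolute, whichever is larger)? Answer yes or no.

F·v = (-21.051)×(-2.94) = 61.88994 W.
(u² − w²)/2 = (176.64962 − 209.92706)/2 = -16.63872 W.
|Δ| = 78.52866;  2% of max(1, |F·v|) = 1.23780.

no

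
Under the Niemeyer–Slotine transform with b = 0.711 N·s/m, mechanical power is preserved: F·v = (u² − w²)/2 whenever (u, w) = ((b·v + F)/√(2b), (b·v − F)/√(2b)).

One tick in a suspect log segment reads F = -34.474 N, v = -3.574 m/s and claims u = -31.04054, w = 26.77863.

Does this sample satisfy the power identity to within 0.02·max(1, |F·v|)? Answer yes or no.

F·v = (-34.474)×(-3.574) = 123.2101 W.
(u² − w²)/2 = (963.5151 − 717.0950)/2 = 123.2100 W.
|Δ| = 0.0000;  2% of max(1, |F·v|) = 2.4642.

yes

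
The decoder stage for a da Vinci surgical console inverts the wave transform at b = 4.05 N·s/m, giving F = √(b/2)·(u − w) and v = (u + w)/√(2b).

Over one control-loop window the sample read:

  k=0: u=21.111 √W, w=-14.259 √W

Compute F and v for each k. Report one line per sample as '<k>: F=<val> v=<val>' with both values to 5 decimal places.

k=0: u−w=35.37000, u+w=6.85200; √(b/2)=1.42302, √(2b)=2.84605; F=1.42302×35.37=50.33239, v=6.85200/2.84605=2.40755

0: F=50.33239 v=2.40755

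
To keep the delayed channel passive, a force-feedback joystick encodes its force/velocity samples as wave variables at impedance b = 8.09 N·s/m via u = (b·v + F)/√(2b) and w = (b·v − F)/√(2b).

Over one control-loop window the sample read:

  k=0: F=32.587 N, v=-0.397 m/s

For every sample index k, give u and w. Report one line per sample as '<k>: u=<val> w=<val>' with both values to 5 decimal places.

k=0: b·v=8.09×(-0.397)=-3.21173; √(2b)=4.02244; u=(-3.21173+32.587)/4.02244=7.30285, w=(-3.21173−32.587)/4.02244=-8.89976

0: u=7.30285 w=-8.89976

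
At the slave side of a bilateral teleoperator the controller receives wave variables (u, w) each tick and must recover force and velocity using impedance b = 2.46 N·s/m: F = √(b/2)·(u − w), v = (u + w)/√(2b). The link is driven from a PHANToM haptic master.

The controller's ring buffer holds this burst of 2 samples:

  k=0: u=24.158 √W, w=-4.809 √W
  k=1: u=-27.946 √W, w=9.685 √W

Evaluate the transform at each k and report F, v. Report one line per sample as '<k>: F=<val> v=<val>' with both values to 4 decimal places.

0: F=32.1260 v=8.7232
1: F=-41.7348 v=-8.2327

k=0: u−w=28.9670, u+w=19.3490; √(b/2)=1.1091, √(2b)=2.2181; F=1.1091×28.967=32.1260, v=19.3490/2.2181=8.7232
k=1: u−w=-37.6310, u+w=-18.2610; √(b/2)=1.1091, √(2b)=2.2181; F=1.1091×(-37.631)=-41.7348, v=-18.2610/2.2181=-8.2327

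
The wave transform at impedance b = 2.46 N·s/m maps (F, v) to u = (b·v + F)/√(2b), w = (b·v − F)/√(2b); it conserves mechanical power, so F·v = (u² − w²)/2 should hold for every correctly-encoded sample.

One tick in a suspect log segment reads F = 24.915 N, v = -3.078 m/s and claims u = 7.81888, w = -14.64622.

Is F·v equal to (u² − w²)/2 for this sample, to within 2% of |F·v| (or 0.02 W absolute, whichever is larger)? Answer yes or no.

yes

F·v = 24.915×(-3.078) = -76.68837 W.
(u² − w²)/2 = (61.13488 − 214.51176)/2 = -76.68844 W.
|Δ| = 0.00007;  2% of max(1, |F·v|) = 1.53377.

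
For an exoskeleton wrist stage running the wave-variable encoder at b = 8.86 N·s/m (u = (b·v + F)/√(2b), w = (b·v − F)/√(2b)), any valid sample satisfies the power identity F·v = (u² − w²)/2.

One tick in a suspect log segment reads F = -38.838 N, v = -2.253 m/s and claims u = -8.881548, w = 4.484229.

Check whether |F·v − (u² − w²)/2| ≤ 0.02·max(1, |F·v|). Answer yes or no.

no

F·v = (-38.838)×(-2.253) = 87.502014 W.
(u² − w²)/2 = (78.881895 − 20.108310)/2 = 29.386793 W.
|Δ| = 58.115221;  2% of max(1, |F·v|) = 1.750040.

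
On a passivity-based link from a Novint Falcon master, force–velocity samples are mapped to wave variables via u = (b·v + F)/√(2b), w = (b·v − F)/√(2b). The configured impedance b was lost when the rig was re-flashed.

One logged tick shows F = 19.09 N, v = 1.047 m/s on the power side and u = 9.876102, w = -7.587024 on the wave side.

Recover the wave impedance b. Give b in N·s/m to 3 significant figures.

u + w = 2.289078;  u + w = √(2b)·v, so √(2b) = 2.289078/1.047 = 2.186321.
b = (√(2b))²/2 = 4.779999/2 = 2.390000.
(Check via u − w = 2F/√(2b): u − w = 17.463126, 2F/√(2b) = 17.463127.)

b = 2.39 N·s/m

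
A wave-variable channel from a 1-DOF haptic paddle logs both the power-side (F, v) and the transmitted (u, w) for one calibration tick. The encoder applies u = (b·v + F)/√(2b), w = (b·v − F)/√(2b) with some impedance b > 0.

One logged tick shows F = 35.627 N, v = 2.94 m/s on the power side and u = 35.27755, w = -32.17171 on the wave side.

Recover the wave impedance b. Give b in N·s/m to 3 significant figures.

b = 0.558 N·s/m

u + w = 3.1058;  u + w = √(2b)·v, so √(2b) = 3.1058/2.94 = 1.0564.
b = (√(2b))²/2 = 1.1160/2 = 0.5580.
(Check via u − w = 2F/√(2b): u − w = 67.4493, 2F/√(2b) = 67.4493.)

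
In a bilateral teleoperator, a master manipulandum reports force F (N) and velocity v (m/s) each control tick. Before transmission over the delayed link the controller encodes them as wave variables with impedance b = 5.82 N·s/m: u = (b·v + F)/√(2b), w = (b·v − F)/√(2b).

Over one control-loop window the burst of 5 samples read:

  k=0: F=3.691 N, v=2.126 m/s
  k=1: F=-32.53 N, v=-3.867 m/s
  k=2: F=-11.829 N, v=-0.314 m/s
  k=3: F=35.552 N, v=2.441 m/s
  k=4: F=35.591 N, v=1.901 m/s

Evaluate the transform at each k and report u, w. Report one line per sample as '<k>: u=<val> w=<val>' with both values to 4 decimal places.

0: u=4.7085 w=2.5448
1: u=-16.1313 w=2.9381
2: u=-4.0028 w=2.9315
3: u=14.5845 w=-6.2564
4: u=13.6748 w=-7.1890

k=0: b·v=5.82×2.126=12.3733; √(2b)=3.4117; u=(12.3733+3.691)/3.4117=4.7085, w=(12.3733−3.691)/3.4117=2.5448
k=1: b·v=5.82×(-3.867)=-22.5059; √(2b)=3.4117; u=(-22.5059+(-32.53))/3.4117=-16.1313, w=(-22.5059−(-32.53))/3.4117=2.9381
k=2: b·v=5.82×(-0.314)=-1.8275; √(2b)=3.4117; u=(-1.8275+(-11.829))/3.4117=-4.0028, w=(-1.8275−(-11.829))/3.4117=2.9315
k=3: b·v=5.82×2.441=14.2066; √(2b)=3.4117; u=(14.2066+35.552)/3.4117=14.5845, w=(14.2066−35.552)/3.4117=-6.2564
k=4: b·v=5.82×1.901=11.0638; √(2b)=3.4117; u=(11.0638+35.591)/3.4117=13.6748, w=(11.0638−35.591)/3.4117=-7.1890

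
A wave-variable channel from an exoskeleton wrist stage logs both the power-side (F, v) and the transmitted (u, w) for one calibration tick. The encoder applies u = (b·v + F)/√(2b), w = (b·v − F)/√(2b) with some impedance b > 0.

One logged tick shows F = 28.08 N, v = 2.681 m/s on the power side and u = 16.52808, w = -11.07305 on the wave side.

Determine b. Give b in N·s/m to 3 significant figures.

b = 2.07 N·s/m

u + w = 5.4550;  u + w = √(2b)·v, so √(2b) = 5.4550/2.681 = 2.0347.
b = (√(2b))²/2 = 4.1400/2 = 2.0700.
(Check via u − w = 2F/√(2b): u − w = 27.6011, 2F/√(2b) = 27.6011.)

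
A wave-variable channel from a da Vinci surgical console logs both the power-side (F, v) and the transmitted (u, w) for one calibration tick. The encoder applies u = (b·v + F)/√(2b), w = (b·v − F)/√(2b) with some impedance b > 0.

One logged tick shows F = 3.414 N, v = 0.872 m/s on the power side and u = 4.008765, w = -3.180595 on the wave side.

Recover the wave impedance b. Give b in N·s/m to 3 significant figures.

b = 0.451 N·s/m

u + w = 0.828170;  u + w = √(2b)·v, so √(2b) = 0.828170/0.872 = 0.949736.
b = (√(2b))²/2 = 0.901999/2 = 0.450999.
(Check via u − w = 2F/√(2b): u − w = 7.189360, 2F/√(2b) = 7.189365.)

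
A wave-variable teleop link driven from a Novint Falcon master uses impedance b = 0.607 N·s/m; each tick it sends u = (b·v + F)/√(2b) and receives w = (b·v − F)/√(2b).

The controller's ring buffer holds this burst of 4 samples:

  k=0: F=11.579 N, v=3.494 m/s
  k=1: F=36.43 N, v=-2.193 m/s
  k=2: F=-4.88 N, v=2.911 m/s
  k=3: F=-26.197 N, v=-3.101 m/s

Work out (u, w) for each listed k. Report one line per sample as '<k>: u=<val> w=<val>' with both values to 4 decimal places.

0: u=12.4339 w=-8.5841
1: u=31.8554 w=-34.2717
2: u=-2.8254 w=6.0327
3: u=-25.4846 w=22.0678

k=0: b·v=0.607×3.494=2.1209; √(2b)=1.1018; u=(2.1209+11.579)/1.1018=12.4339, w=(2.1209−11.579)/1.1018=-8.5841
k=1: b·v=0.607×(-2.193)=-1.3312; √(2b)=1.1018; u=(-1.3312+36.43)/1.1018=31.8554, w=(-1.3312−36.43)/1.1018=-34.2717
k=2: b·v=0.607×2.911=1.7670; √(2b)=1.1018; u=(1.7670+(-4.88))/1.1018=-2.8254, w=(1.7670−(-4.88))/1.1018=6.0327
k=3: b·v=0.607×(-3.101)=-1.8823; √(2b)=1.1018; u=(-1.8823+(-26.197))/1.1018=-25.4846, w=(-1.8823−(-26.197))/1.1018=22.0678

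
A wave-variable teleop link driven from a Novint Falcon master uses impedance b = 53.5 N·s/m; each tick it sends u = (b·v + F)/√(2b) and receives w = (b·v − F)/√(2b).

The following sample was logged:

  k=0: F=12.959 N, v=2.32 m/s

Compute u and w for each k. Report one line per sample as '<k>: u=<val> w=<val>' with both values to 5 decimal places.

k=0: b·v=53.5×2.32=124.12000; √(2b)=10.34408; u=(124.12000+12.959)/10.34408=13.25193, w=(124.12000−12.959)/10.34408=10.74634

0: u=13.25193 w=10.74634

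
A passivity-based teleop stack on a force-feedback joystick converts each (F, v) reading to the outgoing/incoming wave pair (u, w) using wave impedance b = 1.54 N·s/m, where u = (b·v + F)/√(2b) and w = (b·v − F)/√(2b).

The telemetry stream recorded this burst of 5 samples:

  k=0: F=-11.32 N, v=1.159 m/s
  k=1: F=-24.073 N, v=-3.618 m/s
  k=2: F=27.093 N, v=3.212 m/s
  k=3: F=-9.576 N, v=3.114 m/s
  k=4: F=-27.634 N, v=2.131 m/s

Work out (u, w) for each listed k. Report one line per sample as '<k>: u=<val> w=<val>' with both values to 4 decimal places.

k=0: b·v=1.54×1.159=1.7849; √(2b)=1.7550; u=(1.7849+(-11.32))/1.7550=-5.4332, w=(1.7849−(-11.32))/1.7550=7.4672
k=1: b·v=1.54×(-3.618)=-5.5717; √(2b)=1.7550; u=(-5.5717+(-24.073))/1.7550=-16.8916, w=(-5.5717−(-24.073))/1.7550=10.5421
k=2: b·v=1.54×3.212=4.9465; √(2b)=1.7550; u=(4.9465+27.093)/1.7550=18.2562, w=(4.9465−27.093)/1.7550=-12.6192
k=3: b·v=1.54×3.114=4.7956; √(2b)=1.7550; u=(4.7956+(-9.576))/1.7550=-2.7239, w=(4.7956−(-9.576))/1.7550=8.1890
k=4: b·v=1.54×2.131=3.2817; √(2b)=1.7550; u=(3.2817+(-27.634))/1.7550=-13.8760, w=(3.2817−(-27.634))/1.7550=17.6159

0: u=-5.4332 w=7.4672
1: u=-16.8916 w=10.5421
2: u=18.2562 w=-12.6192
3: u=-2.7239 w=8.1890
4: u=-13.8760 w=17.6159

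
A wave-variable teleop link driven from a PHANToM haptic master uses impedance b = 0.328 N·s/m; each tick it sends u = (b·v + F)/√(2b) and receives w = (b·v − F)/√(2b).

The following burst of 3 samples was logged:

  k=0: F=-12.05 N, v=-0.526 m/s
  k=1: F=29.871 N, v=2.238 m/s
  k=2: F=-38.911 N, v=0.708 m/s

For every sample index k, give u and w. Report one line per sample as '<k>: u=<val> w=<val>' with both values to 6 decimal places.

0: u=-15.090691 w=14.664663
1: u=37.786909 w=-35.974268
2: u=-47.755215 w=48.328651

k=0: b·v=0.328×(-0.526)=-0.172528; √(2b)=0.809938; u=(-0.172528+(-12.05))/0.809938=-15.090691, w=(-0.172528−(-12.05))/0.809938=14.664663
k=1: b·v=0.328×2.238=0.734064; √(2b)=0.809938; u=(0.734064+29.871)/0.809938=37.786909, w=(0.734064−29.871)/0.809938=-35.974268
k=2: b·v=0.328×0.708=0.232224; √(2b)=0.809938; u=(0.232224+(-38.911))/0.809938=-47.755215, w=(0.232224−(-38.911))/0.809938=48.328651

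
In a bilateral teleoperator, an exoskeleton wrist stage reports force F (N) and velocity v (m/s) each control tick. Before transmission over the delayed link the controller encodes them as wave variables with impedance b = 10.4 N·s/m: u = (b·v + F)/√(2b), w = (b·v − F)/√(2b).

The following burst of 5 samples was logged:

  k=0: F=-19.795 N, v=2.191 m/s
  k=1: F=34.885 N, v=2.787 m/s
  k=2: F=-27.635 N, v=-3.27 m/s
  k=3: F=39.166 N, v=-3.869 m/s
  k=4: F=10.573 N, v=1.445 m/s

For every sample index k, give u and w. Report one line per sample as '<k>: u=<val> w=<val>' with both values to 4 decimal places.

k=0: b·v=10.4×2.191=22.7864; √(2b)=4.5607; u=(22.7864+(-19.795))/4.5607=0.6559, w=(22.7864−(-19.795))/4.5607=9.3366
k=1: b·v=10.4×2.787=28.9848; √(2b)=4.5607; u=(28.9848+34.885)/4.5607=14.0044, w=(28.9848−34.885)/4.5607=-1.2937
k=2: b·v=10.4×(-3.27)=-34.0080; √(2b)=4.5607; u=(-34.0080+(-27.635))/4.5607=-13.5161, w=(-34.0080−(-27.635))/4.5607=-1.3974
k=3: b·v=10.4×(-3.869)=-40.2376; √(2b)=4.5607; u=(-40.2376+39.166)/4.5607=-0.2350, w=(-40.2376−39.166)/4.5607=-17.4104
k=4: b·v=10.4×1.445=15.0280; √(2b)=4.5607; u=(15.0280+10.573)/4.5607=5.6134, w=(15.0280−10.573)/4.5607=0.9768

0: u=0.6559 w=9.3366
1: u=14.0044 w=-1.2937
2: u=-13.5161 w=-1.3974
3: u=-0.2350 w=-17.4104
4: u=5.6134 w=0.9768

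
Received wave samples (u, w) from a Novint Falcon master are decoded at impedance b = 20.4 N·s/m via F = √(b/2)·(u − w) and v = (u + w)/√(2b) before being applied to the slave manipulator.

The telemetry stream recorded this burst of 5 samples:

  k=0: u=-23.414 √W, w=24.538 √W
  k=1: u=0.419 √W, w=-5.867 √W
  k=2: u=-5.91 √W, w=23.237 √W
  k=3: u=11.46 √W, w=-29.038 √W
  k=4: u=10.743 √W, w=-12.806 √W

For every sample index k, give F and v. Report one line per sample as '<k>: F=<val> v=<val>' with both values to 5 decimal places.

0: F=-153.14641 v=0.17597
1: F=20.07587 v=-0.85292
2: F=-93.08805 v=2.71265
3: F=129.34024 v=-2.75194
4: F=75.20947 v=-0.32298

k=0: u−w=-47.95200, u+w=1.12400; √(b/2)=3.19374, √(2b)=6.38749; F=3.19374×(-47.952)=-153.14641, v=1.12400/6.38749=0.17597
k=1: u−w=6.28600, u+w=-5.44800; √(b/2)=3.19374, √(2b)=6.38749; F=3.19374×6.286=20.07587, v=-5.44800/6.38749=-0.85292
k=2: u−w=-29.14700, u+w=17.32700; √(b/2)=3.19374, √(2b)=6.38749; F=3.19374×(-29.147)=-93.08805, v=17.32700/6.38749=2.71265
k=3: u−w=40.49800, u+w=-17.57800; √(b/2)=3.19374, √(2b)=6.38749; F=3.19374×40.498=129.34024, v=-17.57800/6.38749=-2.75194
k=4: u−w=23.54900, u+w=-2.06300; √(b/2)=3.19374, √(2b)=6.38749; F=3.19374×23.549=75.20947, v=-2.06300/6.38749=-0.32298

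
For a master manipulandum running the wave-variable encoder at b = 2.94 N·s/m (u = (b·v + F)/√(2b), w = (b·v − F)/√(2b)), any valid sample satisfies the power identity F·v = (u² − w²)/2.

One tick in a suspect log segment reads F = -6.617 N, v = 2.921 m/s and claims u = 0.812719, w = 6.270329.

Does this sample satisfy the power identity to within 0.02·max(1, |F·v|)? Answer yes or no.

F·v = (-6.617)×2.921 = -19.328257 W.
(u² − w²)/2 = (0.660512 − 39.317026)/2 = -19.328257 W.
|Δ| = 0.000000;  2% of max(1, |F·v|) = 0.386565.

yes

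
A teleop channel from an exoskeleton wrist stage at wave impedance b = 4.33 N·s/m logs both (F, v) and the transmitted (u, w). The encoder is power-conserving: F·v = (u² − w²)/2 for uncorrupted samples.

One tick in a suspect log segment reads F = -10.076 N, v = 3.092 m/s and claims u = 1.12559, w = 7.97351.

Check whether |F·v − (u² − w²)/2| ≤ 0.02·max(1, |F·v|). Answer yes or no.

F·v = (-10.076)×3.092 = -31.1550 W.
(u² − w²)/2 = (1.2670 − 63.5769)/2 = -31.1550 W.
|Δ| = 0.0000;  2% of max(1, |F·v|) = 0.6231.

yes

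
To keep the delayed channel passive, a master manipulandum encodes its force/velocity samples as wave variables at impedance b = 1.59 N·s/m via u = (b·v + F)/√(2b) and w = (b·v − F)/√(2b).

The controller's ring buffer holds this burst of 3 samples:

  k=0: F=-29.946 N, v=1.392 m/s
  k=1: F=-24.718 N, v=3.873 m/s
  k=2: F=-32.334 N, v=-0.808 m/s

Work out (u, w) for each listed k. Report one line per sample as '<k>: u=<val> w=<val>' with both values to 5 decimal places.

0: u=-15.55174 w=18.03403
1: u=-10.40789 w=17.31444
2: u=-18.85244 w=17.41157

k=0: b·v=1.59×1.392=2.21328; √(2b)=1.78326; u=(2.21328+(-29.946))/1.78326=-15.55174, w=(2.21328−(-29.946))/1.78326=18.03403
k=1: b·v=1.59×3.873=6.15807; √(2b)=1.78326; u=(6.15807+(-24.718))/1.78326=-10.40789, w=(6.15807−(-24.718))/1.78326=17.31444
k=2: b·v=1.59×(-0.808)=-1.28472; √(2b)=1.78326; u=(-1.28472+(-32.334))/1.78326=-18.85244, w=(-1.28472−(-32.334))/1.78326=17.41157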